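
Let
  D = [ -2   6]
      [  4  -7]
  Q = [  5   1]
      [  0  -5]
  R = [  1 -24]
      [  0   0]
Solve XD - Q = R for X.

XD = R + Q = [[6, -23], [0, -5]].
Right-multiplying both sides by D⁻¹ gives X = (R + Q)D⁻¹.
det D = -10; the adjugate gives D⁻¹ = [[7/10, 3/5], [2/5, 1/5]].
X = (R + Q)D⁻¹ = [[-5, -1], [-2, -1]].

X = [[-5, -1], [-2, -1]]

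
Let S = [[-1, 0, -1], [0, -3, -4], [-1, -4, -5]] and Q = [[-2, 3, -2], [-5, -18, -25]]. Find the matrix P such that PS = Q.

P = [[5, 3, -3], [2, 2, 3]]

Since S sits to the right of P, P = QS⁻¹.
det S = 4, so S⁻¹ = [[-1/4, 1, -3/4], [1, 1, -1], [-3/4, -1, 3/4]].
P = QS⁻¹ = [[-2, 3, -2], [-5, -18, -25]] · [[-1/4, 1, -3/4], [1, 1, -1], [-3/4, -1, 3/4]] = [[5, 3, -3], [2, 2, 3]].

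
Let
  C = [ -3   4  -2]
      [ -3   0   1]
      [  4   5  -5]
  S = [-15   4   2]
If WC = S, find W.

W = [[1, 4, 0]]

Since C sits to the right of W, W = SC⁻¹.
det C = 1; the adjugate gives C⁻¹ = [[-5, 10, 4], [-11, 23, 9], [-15, 31, 12]].
W = SC⁻¹ = [[-15, 4, 2]] · [[-5, 10, 4], [-11, 23, 9], [-15, 31, 12]] = [[1, 4, 0]].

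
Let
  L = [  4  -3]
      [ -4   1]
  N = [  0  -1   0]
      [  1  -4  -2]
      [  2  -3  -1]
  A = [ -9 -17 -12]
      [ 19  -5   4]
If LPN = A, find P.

P = [[0, 2, -4], [-1, -1, -2]]

P = L⁻¹AN⁻¹ (apply L⁻¹ on the left and N⁻¹ on the right).
L has determinant -8; L⁻¹ = [[-1/8, -3/8], [-1/2, -1/2]].
det N = 3, so N⁻¹ = [[-2/3, -1/3, 2/3], [-1, 0, 0], [5/3, -2/3, 1/3]].
L⁻¹A = [[-6, 4, 0], [-5, 11, 4]].
P = (L⁻¹A)N⁻¹ = [[0, 2, -4], [-1, -1, -2]].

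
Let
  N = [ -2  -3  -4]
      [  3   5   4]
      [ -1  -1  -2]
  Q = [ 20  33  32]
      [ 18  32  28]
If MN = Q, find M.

N is on the right of M, so right-multiply by N⁻¹: M = QN⁻¹.
N has determinant -2; N⁻¹ = [[3, 1, -4], [-1, 0, 2], [-1, -1/2, 1/2]].
M = QN⁻¹ = [[20, 33, 32], [18, 32, 28]] · [[3, 1, -4], [-1, 0, 2], [-1, -1/2, 1/2]] = [[-5, 4, 2], [-6, 4, 6]].

M = [[-5, 4, 2], [-6, 4, 6]]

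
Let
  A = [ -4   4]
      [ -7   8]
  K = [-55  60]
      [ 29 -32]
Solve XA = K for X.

Right-multiplying both sides by A⁻¹ gives X = KA⁻¹.
A has determinant -4; A⁻¹ = [[-2, 1], [-7/4, 1]].
X = KA⁻¹ = [[-55, 60], [29, -32]] · [[-2, 1], [-7/4, 1]] = [[5, 5], [-2, -3]].

X = [[5, 5], [-2, -3]]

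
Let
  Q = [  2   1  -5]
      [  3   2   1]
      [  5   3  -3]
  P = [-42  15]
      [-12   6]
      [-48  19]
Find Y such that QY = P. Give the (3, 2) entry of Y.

-2

Q is on the left of Y, so left-multiply by Q⁻¹: Y = Q⁻¹P.
det Q = 1; the adjugate gives Q⁻¹ = [[-9, -12, 11], [14, 19, -17], [-1, -1, 1]].
Y = Q⁻¹P = [[-9, -12, 11], [14, 19, -17], [-1, -1, 1]] · [[-42, 15], [-12, 6], [-48, 19]] = [[-6, 2], [0, 1], [6, -2]].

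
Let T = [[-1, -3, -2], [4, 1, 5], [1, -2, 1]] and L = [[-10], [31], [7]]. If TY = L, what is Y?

Y = [[4], [0], [3]]

T is on the left of Y, so left-multiply by T⁻¹: Y = T⁻¹L.
det T = 4, so T⁻¹ = [[11/4, 7/4, -13/4], [1/4, 1/4, -3/4], [-9/4, -5/4, 11/4]].
Y = T⁻¹L = [[11/4, 7/4, -13/4], [1/4, 1/4, -3/4], [-9/4, -5/4, 11/4]] · [[-10], [31], [7]] = [[4], [0], [3]].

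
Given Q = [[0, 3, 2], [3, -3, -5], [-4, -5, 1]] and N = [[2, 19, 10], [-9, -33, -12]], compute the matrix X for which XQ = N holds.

Right-multiplying both sides by Q⁻¹ gives X = NQ⁻¹.
Q has determinant -3; Q⁻¹ = [[28/3, 13/3, 3], [-17/3, -8/3, -2], [9, 4, 3]].
X = NQ⁻¹ = [[2, 19, 10], [-9, -33, -12]] · [[28/3, 13/3, 3], [-17/3, -8/3, -2], [9, 4, 3]] = [[1, -2, -2], [-5, 1, 3]].

X = [[1, -2, -2], [-5, 1, 3]]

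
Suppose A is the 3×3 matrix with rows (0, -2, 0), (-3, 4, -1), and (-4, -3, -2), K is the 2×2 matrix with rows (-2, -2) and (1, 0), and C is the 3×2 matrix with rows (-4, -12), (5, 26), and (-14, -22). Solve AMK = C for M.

M = A⁻¹CK⁻¹ (apply A⁻¹ on the left and K⁻¹ on the right).
det A = 4; the adjugate gives A⁻¹ = [[-11/4, -1, 1/2], [-1/2, 0, 0], [25/4, 2, -3/2]].
K has determinant 2; K⁻¹ = [[0, 1], [-1/2, -1]].
A⁻¹C = [[-1, -4], [2, 6], [6, 10]].
M = (A⁻¹C)K⁻¹ = [[2, 3], [-3, -4], [-5, -4]].

M = [[2, 3], [-3, -4], [-5, -4]]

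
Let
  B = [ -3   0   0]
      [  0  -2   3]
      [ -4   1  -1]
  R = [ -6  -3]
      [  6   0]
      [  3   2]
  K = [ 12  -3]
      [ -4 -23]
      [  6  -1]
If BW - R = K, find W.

W = [[-2, 2], [5, 4], [4, -5]]

BW = K + R = [[6, -6], [2, -23], [9, 1]].
B is on the left of W, so left-multiply by B⁻¹: W = B⁻¹(K + R).
det B = 3; the adjugate gives B⁻¹ = [[-1/3, 0, 0], [-4, 1, 3], [-8/3, 1, 2]].
W = B⁻¹(K + R) = [[-2, 2], [5, 4], [4, -5]].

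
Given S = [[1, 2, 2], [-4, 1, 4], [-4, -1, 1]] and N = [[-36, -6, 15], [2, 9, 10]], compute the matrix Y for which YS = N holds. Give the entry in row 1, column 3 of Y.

Right-multiplying both sides by S⁻¹ gives Y = NS⁻¹.
det S = -3; the adjugate gives S⁻¹ = [[-5/3, 4/3, -2], [4, -3, 4], [-8/3, 7/3, -3]].
Y = NS⁻¹ = [[-36, -6, 15], [2, 9, 10]] · [[-5/3, 4/3, -2], [4, -3, 4], [-8/3, 7/3, -3]] = [[-4, 5, 3], [6, -1, 2]].

3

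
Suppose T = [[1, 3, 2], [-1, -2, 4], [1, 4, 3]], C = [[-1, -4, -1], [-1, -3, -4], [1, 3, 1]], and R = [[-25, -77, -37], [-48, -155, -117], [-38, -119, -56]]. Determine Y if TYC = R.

Y = [[-5, 3, 0], [1, -3, -3], [2, 5, -5]]

Left-multiply by T⁻¹ and right-multiply by C⁻¹: Y = T⁻¹RC⁻¹.
det T = -5; the adjugate gives T⁻¹ = [[22/5, 1/5, -16/5], [-7/5, -1/5, 6/5], [2/5, 1/5, -1/5]].
det C = 3, so C⁻¹ = [[3, 1/3, 13/3], [-1, 0, -1], [0, -1/3, -1/3]].
T⁻¹R = [[2, 11, -7], [-1, -4, 8], [-12, -38, -27]].
Y = (T⁻¹R)C⁻¹ = [[-5, 3, 0], [1, -3, -3], [2, 5, -5]].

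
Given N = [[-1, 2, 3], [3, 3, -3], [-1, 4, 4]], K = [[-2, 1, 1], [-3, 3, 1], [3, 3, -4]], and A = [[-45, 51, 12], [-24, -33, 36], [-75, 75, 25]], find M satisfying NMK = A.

M = [[4, -1, -4], [-1, 3, 0], [2, 3, -1]]

Left-multiply by N⁻¹ and right-multiply by K⁻¹: M = N⁻¹AK⁻¹.
det N = 3, so N⁻¹ = [[8, 4/3, -5], [-3, -1/3, 2], [5, 2/3, -3]].
det K = 3, so K⁻¹ = [[-5, 7/3, -2/3], [-3, 5/3, -1/3], [-6, 3, -1]].
N⁻¹A = [[-17, -11, 19], [-7, 8, 2], [-16, 8, 9]].
M = (N⁻¹A)K⁻¹ = [[4, -1, -4], [-1, 3, 0], [2, 3, -1]].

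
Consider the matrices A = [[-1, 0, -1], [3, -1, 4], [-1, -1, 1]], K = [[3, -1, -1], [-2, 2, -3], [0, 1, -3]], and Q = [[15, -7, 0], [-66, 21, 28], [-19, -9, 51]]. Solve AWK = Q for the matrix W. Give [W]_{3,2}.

-1

Isolating W: multiply by A⁻¹ from the left and K⁻¹ from the right, so W = A⁻¹QK⁻¹.
det A = 1, so A⁻¹ = [[3, 1, -1], [-7, -2, 1], [-4, -1, 1]].
det K = -1; the adjugate gives K⁻¹ = [[3, 4, -5], [6, 9, -11], [2, 3, -4]].
A⁻¹Q = [[-2, 9, -23], [8, -2, -5], [-13, -2, 23]].
W = (A⁻¹Q)K⁻¹ = [[2, 4, 3], [2, -1, 2], [-5, -1, -5]].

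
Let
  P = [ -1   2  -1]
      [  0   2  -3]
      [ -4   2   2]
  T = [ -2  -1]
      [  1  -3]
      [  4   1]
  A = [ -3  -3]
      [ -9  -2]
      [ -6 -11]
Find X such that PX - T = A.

X = [[1, 5], [-1, 2], [2, 3]]

PX = A + T = [[-5, -4], [-8, -5], [-2, -10]].
Left-multiplying both sides by P⁻¹ gives X = P⁻¹(A + T).
det P = 6; the adjugate gives P⁻¹ = [[5/3, -1, -2/3], [2, -1, -1/2], [4/3, -1, -1/3]].
X = P⁻¹(A + T) = [[1, 5], [-1, 2], [2, 3]].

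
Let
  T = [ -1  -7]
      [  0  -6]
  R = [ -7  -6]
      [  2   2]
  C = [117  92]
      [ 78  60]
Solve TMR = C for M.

Left-multiply by T⁻¹ and right-multiply by R⁻¹: M = T⁻¹CR⁻¹.
det T = 6, so T⁻¹ = [[-1, 7/6], [0, -1/6]].
det R = -2, so R⁻¹ = [[-1, -3], [1, 7/2]].
T⁻¹C = [[-26, -22], [-13, -10]].
M = (T⁻¹C)R⁻¹ = [[4, 1], [3, 4]].

M = [[4, 1], [3, 4]]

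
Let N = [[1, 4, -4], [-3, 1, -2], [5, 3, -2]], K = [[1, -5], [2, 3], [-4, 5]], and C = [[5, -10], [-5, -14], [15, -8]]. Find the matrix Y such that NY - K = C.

Y = [[2, 1], [-1, 0], [-2, 4]]

NY = C + K = [[6, -15], [-3, -11], [11, -3]].
Left-multiplying both sides by N⁻¹ gives Y = N⁻¹(C + K).
det N = -4, so N⁻¹ = [[-1, 1, 1], [4, -9/2, -7/2], [7/2, -17/4, -13/4]].
Y = N⁻¹(C + K) = [[2, 1], [-1, 0], [-2, 4]].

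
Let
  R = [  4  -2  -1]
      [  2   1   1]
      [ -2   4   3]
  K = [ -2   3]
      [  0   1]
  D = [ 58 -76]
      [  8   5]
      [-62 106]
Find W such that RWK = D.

Left-multiply by R⁻¹ and right-multiply by K⁻¹: W = R⁻¹DK⁻¹.
det R = 2, so R⁻¹ = [[-1/2, 1, -1/2], [-4, 5, -3], [5, -6, 4]].
K has determinant -2; K⁻¹ = [[-1/2, 3/2], [0, 1]].
R⁻¹D = [[10, -10], [-6, 11], [-6, 14]].
W = (R⁻¹D)K⁻¹ = [[-5, 5], [3, 2], [3, 5]].

W = [[-5, 5], [3, 2], [3, 5]]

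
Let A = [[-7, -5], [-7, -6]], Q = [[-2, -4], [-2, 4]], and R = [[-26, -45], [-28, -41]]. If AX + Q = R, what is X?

X = [[2, 3], [2, 4]]

AX = R − Q = [[-24, -41], [-26, -45]].
Since A multiplies X on the left, X = A⁻¹(R − Q).
det A = 7; the adjugate gives A⁻¹ = [[-6/7, 5/7], [1, -1]].
X = A⁻¹(R − Q) = [[2, 3], [2, 4]].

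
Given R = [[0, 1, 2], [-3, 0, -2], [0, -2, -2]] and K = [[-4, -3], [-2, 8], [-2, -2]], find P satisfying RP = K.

Left-multiplying both sides by R⁻¹ gives P = R⁻¹K.
det R = 6; the adjugate gives R⁻¹ = [[-2/3, -1/3, -1/3], [-1, 0, -1], [1, 0, 1/2]].
P = R⁻¹K = [[-2/3, -1/3, -1/3], [-1, 0, -1], [1, 0, 1/2]] · [[-4, -3], [-2, 8], [-2, -2]] = [[4, 0], [6, 5], [-5, -4]].

P = [[4, 0], [6, 5], [-5, -4]]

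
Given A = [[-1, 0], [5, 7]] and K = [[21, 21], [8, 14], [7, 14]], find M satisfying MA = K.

M = [[-6, 3], [2, 2], [3, 2]]

Since A sits to the right of M, M = KA⁻¹.
det A = -7, so A⁻¹ = [[-1, 0], [5/7, 1/7]].
M = KA⁻¹ = [[21, 21], [8, 14], [7, 14]] · [[-1, 0], [5/7, 1/7]] = [[-6, 3], [2, 2], [3, 2]].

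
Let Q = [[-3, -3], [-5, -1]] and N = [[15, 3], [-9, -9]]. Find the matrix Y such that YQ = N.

Right-multiplying both sides by Q⁻¹ gives Y = NQ⁻¹.
det Q = -12, so Q⁻¹ = [[1/12, -1/4], [-5/12, 1/4]].
Y = NQ⁻¹ = [[15, 3], [-9, -9]] · [[1/12, -1/4], [-5/12, 1/4]] = [[0, -3], [3, 0]].

Y = [[0, -3], [3, 0]]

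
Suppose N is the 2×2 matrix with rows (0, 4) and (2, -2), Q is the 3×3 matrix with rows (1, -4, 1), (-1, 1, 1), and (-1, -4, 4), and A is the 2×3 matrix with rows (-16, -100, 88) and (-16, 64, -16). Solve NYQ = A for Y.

Y = [[-5, 3, 4], [3, 3, 4]]

Isolating Y: multiply by N⁻¹ from the left and Q⁻¹ from the right, so Y = N⁻¹AQ⁻¹.
det N = -8; the adjugate gives N⁻¹ = [[1/4, 1/2], [1/4, 0]].
Q has determinant 1; Q⁻¹ = [[8, 12, -5], [3, 5, -2], [5, 8, -3]].
N⁻¹A = [[-12, 7, 14], [-4, -25, 22]].
Y = (N⁻¹A)Q⁻¹ = [[-5, 3, 4], [3, 3, 4]].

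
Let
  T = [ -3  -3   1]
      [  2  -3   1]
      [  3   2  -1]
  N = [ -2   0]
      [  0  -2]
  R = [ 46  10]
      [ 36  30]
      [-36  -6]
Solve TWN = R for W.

W = T⁻¹RN⁻¹ (apply T⁻¹ on the left and N⁻¹ on the right).
T has determinant -5; T⁻¹ = [[-1/5, 1/5, 0], [-1, 0, -1], [-13/5, 3/5, -3]].
N has determinant 4; N⁻¹ = [[-1/2, 0], [0, -1/2]].
T⁻¹R = [[-2, 4], [-10, -4], [10, 10]].
W = (T⁻¹R)N⁻¹ = [[1, -2], [5, 2], [-5, -5]].

W = [[1, -2], [5, 2], [-5, -5]]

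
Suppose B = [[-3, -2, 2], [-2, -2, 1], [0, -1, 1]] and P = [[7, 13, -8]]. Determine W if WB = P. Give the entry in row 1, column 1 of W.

1

Right-multiplying both sides by B⁻¹ gives W = PB⁻¹.
B has determinant 3; B⁻¹ = [[-1/3, 0, 2/3], [2/3, -1, -1/3], [2/3, -1, 2/3]].
W = PB⁻¹ = [[7, 13, -8]] · [[-1/3, 0, 2/3], [2/3, -1, -1/3], [2/3, -1, 2/3]] = [[1, -5, -5]].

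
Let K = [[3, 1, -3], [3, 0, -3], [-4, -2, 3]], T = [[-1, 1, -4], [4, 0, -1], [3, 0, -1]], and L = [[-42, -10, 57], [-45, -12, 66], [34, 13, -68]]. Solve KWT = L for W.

Isolating W: multiply by K⁻¹ from the left and T⁻¹ from the right, so W = K⁻¹LT⁻¹.
K has determinant 3; K⁻¹ = [[-2, 1, -1], [1, -1, 0], [-2, 2/3, -1]].
det T = 1, so T⁻¹ = [[0, 1, -1], [1, 13, -17], [0, 3, -4]].
K⁻¹L = [[5, -5, 20], [3, 2, -9], [20, -1, -2]].
W = (K⁻¹L)T⁻¹ = [[-5, 0, 0], [2, 2, -1], [-1, 1, 5]].

W = [[-5, 0, 0], [2, 2, -1], [-1, 1, 5]]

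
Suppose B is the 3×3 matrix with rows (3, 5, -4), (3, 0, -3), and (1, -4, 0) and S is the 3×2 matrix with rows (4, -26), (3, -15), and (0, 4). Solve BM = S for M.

B is on the left of M, so left-multiply by B⁻¹: M = B⁻¹S.
det B = -3; the adjugate gives B⁻¹ = [[4, -16/3, 5], [1, -4/3, 1], [4, -17/3, 5]].
M = B⁻¹S = [[4, -16/3, 5], [1, -4/3, 1], [4, -17/3, 5]] · [[4, -26], [3, -15], [0, 4]] = [[0, -4], [0, -2], [-1, 1]].

M = [[0, -4], [0, -2], [-1, 1]]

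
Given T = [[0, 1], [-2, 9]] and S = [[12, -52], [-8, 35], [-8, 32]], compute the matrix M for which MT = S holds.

Since T sits to the right of M, M = ST⁻¹.
det T = 2, so T⁻¹ = [[9/2, -1/2], [1, 0]].
M = ST⁻¹ = [[12, -52], [-8, 35], [-8, 32]] · [[9/2, -1/2], [1, 0]] = [[2, -6], [-1, 4], [-4, 4]].

M = [[2, -6], [-1, 4], [-4, 4]]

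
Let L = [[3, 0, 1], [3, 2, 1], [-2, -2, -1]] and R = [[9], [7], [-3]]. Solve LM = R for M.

M = [[4], [-1], [-3]]

L is on the left of M, so left-multiply by L⁻¹: M = L⁻¹R.
det L = -2; the adjugate gives L⁻¹ = [[0, 1, 1], [-1/2, 1/2, 0], [1, -3, -3]].
M = L⁻¹R = [[0, 1, 1], [-1/2, 1/2, 0], [1, -3, -3]] · [[9], [7], [-3]] = [[4], [-1], [-3]].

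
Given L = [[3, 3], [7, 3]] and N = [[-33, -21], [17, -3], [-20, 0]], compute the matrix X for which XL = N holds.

X = [[-4, -3], [-6, 5], [5, -5]]

Right-multiplying both sides by L⁻¹ gives X = NL⁻¹.
det L = -12, so L⁻¹ = [[-1/4, 1/4], [7/12, -1/4]].
X = NL⁻¹ = [[-33, -21], [17, -3], [-20, 0]] · [[-1/4, 1/4], [7/12, -1/4]] = [[-4, -3], [-6, 5], [5, -5]].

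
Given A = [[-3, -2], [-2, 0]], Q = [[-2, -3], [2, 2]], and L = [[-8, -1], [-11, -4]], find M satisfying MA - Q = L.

M = [[2, 2], [1, 3]]

MA = L + Q = [[-10, -4], [-9, -2]].
Right-multiplying both sides by A⁻¹ gives M = (L + Q)A⁻¹.
det A = -4; the adjugate gives A⁻¹ = [[0, -1/2], [-1/2, 3/4]].
M = (L + Q)A⁻¹ = [[2, 2], [1, 3]].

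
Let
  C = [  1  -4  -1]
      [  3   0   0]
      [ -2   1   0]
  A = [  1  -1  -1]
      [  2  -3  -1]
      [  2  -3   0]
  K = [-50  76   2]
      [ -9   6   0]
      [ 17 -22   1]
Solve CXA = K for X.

Isolating X: multiply by C⁻¹ from the left and A⁻¹ from the right, so X = C⁻¹KA⁻¹.
det C = -3, so C⁻¹ = [[0, 1/3, 0], [0, 2/3, 1], [-1, -7/3, -4]].
A has determinant -1; A⁻¹ = [[3, -3, 2], [2, -2, 1], [0, -1, 1]].
C⁻¹K = [[-3, 2, 0], [11, -18, 1], [3, -2, -6]].
X = (C⁻¹K)A⁻¹ = [[-5, 5, -4], [-3, 2, 5], [5, 1, -2]].

X = [[-5, 5, -4], [-3, 2, 5], [5, 1, -2]]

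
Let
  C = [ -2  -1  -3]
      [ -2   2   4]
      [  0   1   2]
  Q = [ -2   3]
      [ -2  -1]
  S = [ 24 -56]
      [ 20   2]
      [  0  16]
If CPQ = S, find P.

Left-multiply by C⁻¹ and right-multiply by Q⁻¹: P = C⁻¹SQ⁻¹.
C has determinant 2; C⁻¹ = [[0, -1/2, 1], [2, -2, 7], [-1, 1, -3]].
det Q = 8; the adjugate gives Q⁻¹ = [[-1/8, -3/8], [1/4, -1/4]].
C⁻¹S = [[-10, 15], [8, -4], [-4, 10]].
P = (C⁻¹S)Q⁻¹ = [[5, 0], [-2, -2], [3, -1]].

P = [[5, 0], [-2, -2], [3, -1]]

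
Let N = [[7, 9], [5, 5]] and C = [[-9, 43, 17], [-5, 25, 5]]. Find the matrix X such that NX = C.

N is on the left of X, so left-multiply by N⁻¹: X = N⁻¹C.
N has determinant -10; N⁻¹ = [[-1/2, 9/10], [1/2, -7/10]].
X = N⁻¹C = [[-1/2, 9/10], [1/2, -7/10]] · [[-9, 43, 17], [-5, 25, 5]] = [[0, 1, -4], [-1, 4, 5]].

X = [[0, 1, -4], [-1, 4, 5]]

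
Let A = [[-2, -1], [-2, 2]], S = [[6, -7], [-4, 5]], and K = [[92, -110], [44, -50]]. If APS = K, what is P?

Isolating P: multiply by A⁻¹ from the left and S⁻¹ from the right, so P = A⁻¹KS⁻¹.
det A = -6, so A⁻¹ = [[-1/3, -1/6], [-1/3, 1/3]].
det S = 2, so S⁻¹ = [[5/2, 7/2], [2, 3]].
A⁻¹K = [[-38, 45], [-16, 20]].
P = (A⁻¹K)S⁻¹ = [[-5, 2], [0, 4]].

P = [[-5, 2], [0, 4]]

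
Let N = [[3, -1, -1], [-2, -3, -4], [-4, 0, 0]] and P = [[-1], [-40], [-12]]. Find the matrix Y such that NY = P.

Y = [[3], [6], [4]]

Since N multiplies Y on the left, Y = N⁻¹P.
N has determinant -4; N⁻¹ = [[0, 0, -1/4], [-4, 1, -7/2], [3, -1, 11/4]].
Y = N⁻¹P = [[0, 0, -1/4], [-4, 1, -7/2], [3, -1, 11/4]] · [[-1], [-40], [-12]] = [[3], [6], [4]].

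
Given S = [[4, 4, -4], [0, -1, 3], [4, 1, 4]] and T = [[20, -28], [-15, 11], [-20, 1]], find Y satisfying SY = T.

Since S multiplies Y on the left, Y = S⁻¹T.
det S = 4, so S⁻¹ = [[-7/4, -5, 2], [3, 8, -3], [1, 3, -1]].
Y = S⁻¹T = [[-7/4, -5, 2], [3, 8, -3], [1, 3, -1]] · [[20, -28], [-15, 11], [-20, 1]] = [[0, -4], [0, 1], [-5, 4]].

Y = [[0, -4], [0, 1], [-5, 4]]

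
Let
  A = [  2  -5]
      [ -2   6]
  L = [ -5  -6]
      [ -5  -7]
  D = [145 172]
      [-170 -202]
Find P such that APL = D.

P = [[-3, 1], [5, 0]]

P = A⁻¹DL⁻¹ (apply A⁻¹ on the left and L⁻¹ on the right).
A has determinant 2; A⁻¹ = [[3, 5/2], [1, 1]].
L has determinant 5; L⁻¹ = [[-7/5, 6/5], [1, -1]].
A⁻¹D = [[10, 11], [-25, -30]].
P = (A⁻¹D)L⁻¹ = [[-3, 1], [5, 0]].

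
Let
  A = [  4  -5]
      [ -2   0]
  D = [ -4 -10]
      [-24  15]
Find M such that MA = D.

M = [[2, 6], [-3, 6]]

A is on the right of M, so right-multiply by A⁻¹: M = DA⁻¹.
A has determinant -10; A⁻¹ = [[0, -1/2], [-1/5, -2/5]].
M = DA⁻¹ = [[-4, -10], [-24, 15]] · [[0, -1/2], [-1/5, -2/5]] = [[2, 6], [-3, 6]].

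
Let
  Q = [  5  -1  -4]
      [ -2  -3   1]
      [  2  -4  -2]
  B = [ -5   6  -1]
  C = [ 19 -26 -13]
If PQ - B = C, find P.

P = [[4, 4, 1]]

PQ = C + B = [[14, -20, -14]].
Q is on the right of P, so right-multiply by Q⁻¹: P = (C + B)Q⁻¹.
det Q = -4; the adjugate gives Q⁻¹ = [[-5/2, -7/2, 13/4], [1/2, 1/2, -3/4], [-7/2, -9/2, 17/4]].
P = (C + B)Q⁻¹ = [[4, 4, 1]].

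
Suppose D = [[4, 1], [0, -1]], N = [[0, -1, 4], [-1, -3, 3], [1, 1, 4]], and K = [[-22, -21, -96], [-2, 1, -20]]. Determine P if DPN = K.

P = [[-3, 1, -5], [3, 0, 2]]

Isolating P: multiply by D⁻¹ from the left and N⁻¹ from the right, so P = D⁻¹KN⁻¹.
det D = -4; the adjugate gives D⁻¹ = [[1/4, 1/4], [0, -1]].
N has determinant 1; N⁻¹ = [[-15, 8, 9], [7, -4, -4], [2, -1, -1]].
D⁻¹K = [[-6, -5, -29], [2, -1, 20]].
P = (D⁻¹K)N⁻¹ = [[-3, 1, -5], [3, 0, 2]].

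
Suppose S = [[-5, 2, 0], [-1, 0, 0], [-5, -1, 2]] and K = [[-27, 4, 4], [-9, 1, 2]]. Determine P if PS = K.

S is on the right of P, so right-multiply by S⁻¹: P = KS⁻¹.
S has determinant 4; S⁻¹ = [[0, -1, 0], [1/2, -5/2, 0], [1/4, -15/4, 1/2]].
P = KS⁻¹ = [[-27, 4, 4], [-9, 1, 2]] · [[0, -1, 0], [1/2, -5/2, 0], [1/4, -15/4, 1/2]] = [[3, 2, 2], [1, -1, 1]].

P = [[3, 2, 2], [1, -1, 1]]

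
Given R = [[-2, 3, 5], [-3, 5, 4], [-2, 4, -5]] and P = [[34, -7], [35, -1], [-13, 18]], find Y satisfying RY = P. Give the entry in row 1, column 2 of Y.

Left-multiplying both sides by R⁻¹ gives Y = R⁻¹P.
R has determinant 3; R⁻¹ = [[-41/3, 35/3, -13/3], [-23/3, 20/3, -7/3], [-2/3, 2/3, -1/3]].
Y = R⁻¹P = [[-41/3, 35/3, -13/3], [-23/3, 20/3, -7/3], [-2/3, 2/3, -1/3]] · [[34, -7], [35, -1], [-13, 18]] = [[0, 6], [3, 5], [5, -2]].

6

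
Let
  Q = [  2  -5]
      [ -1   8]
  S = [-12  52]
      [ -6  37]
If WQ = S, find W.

Q is on the right of W, so right-multiply by Q⁻¹: W = SQ⁻¹.
det Q = 11, so Q⁻¹ = [[8/11, 5/11], [1/11, 2/11]].
W = SQ⁻¹ = [[-12, 52], [-6, 37]] · [[8/11, 5/11], [1/11, 2/11]] = [[-4, 4], [-1, 4]].

W = [[-4, 4], [-1, 4]]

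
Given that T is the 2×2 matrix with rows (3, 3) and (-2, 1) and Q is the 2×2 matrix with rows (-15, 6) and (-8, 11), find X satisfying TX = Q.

X = [[1, -3], [-6, 5]]

Since T multiplies X on the left, X = T⁻¹Q.
T has determinant 9; T⁻¹ = [[1/9, -1/3], [2/9, 1/3]].
X = T⁻¹Q = [[1/9, -1/3], [2/9, 1/3]] · [[-15, 6], [-8, 11]] = [[1, -3], [-6, 5]].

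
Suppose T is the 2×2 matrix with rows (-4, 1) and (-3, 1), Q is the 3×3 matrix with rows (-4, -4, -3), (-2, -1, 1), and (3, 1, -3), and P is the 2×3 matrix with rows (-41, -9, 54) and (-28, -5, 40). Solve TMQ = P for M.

Isolating M: multiply by T⁻¹ from the left and Q⁻¹ from the right, so M = T⁻¹PQ⁻¹.
det T = -1; the adjugate gives T⁻¹ = [[-1, 1], [-3, 4]].
Q has determinant 1; Q⁻¹ = [[2, -15, -7], [-3, 21, 10], [1, -8, -4]].
T⁻¹P = [[13, 4, -14], [11, 7, -2]].
M = (T⁻¹P)Q⁻¹ = [[0, 1, 5], [-1, -2, 1]].

M = [[0, 1, 5], [-1, -2, 1]]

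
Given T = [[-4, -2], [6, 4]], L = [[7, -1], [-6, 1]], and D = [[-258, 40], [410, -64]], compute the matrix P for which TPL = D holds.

P = T⁻¹DL⁻¹ (apply T⁻¹ on the left and L⁻¹ on the right).
det T = -4, so T⁻¹ = [[-1, -1/2], [3/2, 1]].
det L = 1, so L⁻¹ = [[1, 1], [6, 7]].
T⁻¹D = [[53, -8], [23, -4]].
P = (T⁻¹D)L⁻¹ = [[5, -3], [-1, -5]].

P = [[5, -3], [-1, -5]]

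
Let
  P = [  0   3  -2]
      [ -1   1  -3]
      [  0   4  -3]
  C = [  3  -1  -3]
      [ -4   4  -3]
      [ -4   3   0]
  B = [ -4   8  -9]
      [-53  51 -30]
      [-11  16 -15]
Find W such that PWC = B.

Isolating W: multiply by P⁻¹ from the left and C⁻¹ from the right, so W = P⁻¹BC⁻¹.
det P = -1, so P⁻¹ = [[-9, -1, 7], [3, 0, -2], [4, 0, -3]].
C has determinant 3; C⁻¹ = [[3, -3, 5], [4, -4, 7], [4/3, -5/3, 8/3]].
P⁻¹B = [[12, -11, 6], [10, -8, 3], [17, -16, 9]].
W = (P⁻¹B)C⁻¹ = [[0, -2, -1], [2, -3, 2], [-1, -2, -3]].

W = [[0, -2, -1], [2, -3, 2], [-1, -2, -3]]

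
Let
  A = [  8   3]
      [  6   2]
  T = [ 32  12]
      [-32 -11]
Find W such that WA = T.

W = [[4, 0], [-1, -4]]

Right-multiplying both sides by A⁻¹ gives W = TA⁻¹.
A has determinant -2; A⁻¹ = [[-1, 3/2], [3, -4]].
W = TA⁻¹ = [[32, 12], [-32, -11]] · [[-1, 3/2], [3, -4]] = [[4, 0], [-1, -4]].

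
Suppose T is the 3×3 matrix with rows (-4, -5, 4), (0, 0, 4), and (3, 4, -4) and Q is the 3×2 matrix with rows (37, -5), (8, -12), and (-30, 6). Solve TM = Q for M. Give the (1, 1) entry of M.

-6

Left-multiplying both sides by T⁻¹ gives M = T⁻¹Q.
T has determinant 4; T⁻¹ = [[-4, -1, -5], [3, 1, 4], [0, 1/4, 0]].
M = T⁻¹Q = [[-4, -1, -5], [3, 1, 4], [0, 1/4, 0]] · [[37, -5], [8, -12], [-30, 6]] = [[-6, 2], [-1, -3], [2, -3]].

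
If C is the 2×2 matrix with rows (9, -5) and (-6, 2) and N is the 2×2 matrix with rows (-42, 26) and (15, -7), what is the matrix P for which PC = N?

Right-multiplying both sides by C⁻¹ gives P = NC⁻¹.
C has determinant -12; C⁻¹ = [[-1/6, -5/12], [-1/2, -3/4]].
P = NC⁻¹ = [[-42, 26], [15, -7]] · [[-1/6, -5/12], [-1/2, -3/4]] = [[-6, -2], [1, -1]].

P = [[-6, -2], [1, -1]]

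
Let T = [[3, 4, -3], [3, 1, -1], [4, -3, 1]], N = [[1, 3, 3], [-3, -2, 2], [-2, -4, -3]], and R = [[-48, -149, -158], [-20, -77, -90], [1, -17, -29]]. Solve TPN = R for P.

P = [[0, -3, 5], [2, -4, 4], [3, -4, -4]]

P = T⁻¹RN⁻¹ (apply T⁻¹ on the left and N⁻¹ on the right).
T has determinant 5; T⁻¹ = [[-2/5, 1, -1/5], [-7/5, 3, -6/5], [-13/5, 5, -9/5]].
det N = -1, so N⁻¹ = [[-14, 3, -12], [13, -3, 11], [-8, 2, -7]].
T⁻¹R = [[-1, -14, -21], [6, -2, -14], [23, 33, 13]].
P = (T⁻¹R)N⁻¹ = [[0, -3, 5], [2, -4, 4], [3, -4, -4]].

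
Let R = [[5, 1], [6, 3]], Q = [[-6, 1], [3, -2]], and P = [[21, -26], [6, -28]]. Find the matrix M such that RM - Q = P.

M = [[4, -5], [-5, 0]]

RM = P + Q = [[15, -25], [9, -30]].
Since R multiplies M on the left, M = R⁻¹(P + Q).
det R = 9; the adjugate gives R⁻¹ = [[1/3, -1/9], [-2/3, 5/9]].
M = R⁻¹(P + Q) = [[4, -5], [-5, 0]].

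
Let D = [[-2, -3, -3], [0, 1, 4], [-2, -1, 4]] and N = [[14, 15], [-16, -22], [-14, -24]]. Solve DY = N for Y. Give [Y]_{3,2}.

Left-multiplying both sides by D⁻¹ gives Y = D⁻¹N.
det D = 2; the adjugate gives D⁻¹ = [[4, 15/2, -9/2], [-4, -7, 4], [1, 2, -1]].
Y = D⁻¹N = [[4, 15/2, -9/2], [-4, -7, 4], [1, 2, -1]] · [[14, 15], [-16, -22], [-14, -24]] = [[-1, 3], [0, -2], [-4, -5]].

-5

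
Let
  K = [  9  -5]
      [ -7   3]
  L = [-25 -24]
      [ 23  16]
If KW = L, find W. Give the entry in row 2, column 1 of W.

Left-multiplying both sides by K⁻¹ gives W = K⁻¹L.
det K = -8, so K⁻¹ = [[-3/8, -5/8], [-7/8, -9/8]].
W = K⁻¹L = [[-3/8, -5/8], [-7/8, -9/8]] · [[-25, -24], [23, 16]] = [[-5, -1], [-4, 3]].

-4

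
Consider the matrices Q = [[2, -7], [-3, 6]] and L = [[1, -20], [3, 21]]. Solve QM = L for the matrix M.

M = [[-3, -3], [-1, 2]]

Left-multiplying both sides by Q⁻¹ gives M = Q⁻¹L.
Q has determinant -9; Q⁻¹ = [[-2/3, -7/9], [-1/3, -2/9]].
M = Q⁻¹L = [[-2/3, -7/9], [-1/3, -2/9]] · [[1, -20], [3, 21]] = [[-3, -3], [-1, 2]].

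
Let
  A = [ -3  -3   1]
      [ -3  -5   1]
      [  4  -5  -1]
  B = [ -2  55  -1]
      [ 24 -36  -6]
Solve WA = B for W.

Since A sits to the right of W, W = BA⁻¹.
A has determinant 2; A⁻¹ = [[5, -4, 1], [1/2, -1/2, 0], [35/2, -27/2, 3]].
W = BA⁻¹ = [[-2, 55, -1], [24, -36, -6]] · [[5, -4, 1], [1/2, -1/2, 0], [35/2, -27/2, 3]] = [[0, -6, -5], [-3, 3, 6]].

W = [[0, -6, -5], [-3, 3, 6]]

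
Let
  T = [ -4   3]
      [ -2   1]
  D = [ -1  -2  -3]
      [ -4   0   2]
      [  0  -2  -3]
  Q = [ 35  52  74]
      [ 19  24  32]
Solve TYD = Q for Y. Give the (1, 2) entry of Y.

Isolating Y: multiply by T⁻¹ from the left and D⁻¹ from the right, so Y = T⁻¹QD⁻¹.
det T = 2, so T⁻¹ = [[1/2, -3/2], [1, -2]].
D has determinant -4; D⁻¹ = [[-1, 0, 1], [3, -3/4, -7/2], [-2, 1/2, 2]].
T⁻¹Q = [[-11, -10, -11], [-3, 4, 10]].
Y = (T⁻¹Q)D⁻¹ = [[3, 2, 2], [-5, 2, 3]].

2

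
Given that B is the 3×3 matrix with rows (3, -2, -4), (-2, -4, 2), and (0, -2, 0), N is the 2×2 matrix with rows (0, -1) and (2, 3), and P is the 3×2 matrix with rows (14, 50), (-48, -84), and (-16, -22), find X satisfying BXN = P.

X = [[-5, 1], [1, 4], [3, -3]]

X = B⁻¹PN⁻¹ (apply B⁻¹ on the left and N⁻¹ on the right).
det B = -4; the adjugate gives B⁻¹ = [[-1, -2, 5], [0, 0, -1/2], [-1, -3/2, 4]].
N has determinant 2; N⁻¹ = [[3/2, 1/2], [-1, 0]].
B⁻¹P = [[2, 8], [8, 11], [-6, -12]].
X = (B⁻¹P)N⁻¹ = [[-5, 1], [1, 4], [3, -3]].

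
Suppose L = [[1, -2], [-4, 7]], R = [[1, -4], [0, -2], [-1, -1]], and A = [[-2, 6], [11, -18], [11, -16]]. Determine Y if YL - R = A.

YL = A + R = [[-1, 2], [11, -20], [10, -17]].
Since L sits to the right of Y, Y = (A + R)L⁻¹.
L has determinant -1; L⁻¹ = [[-7, -2], [-4, -1]].
Y = (A + R)L⁻¹ = [[-1, 0], [3, -2], [-2, -3]].

Y = [[-1, 0], [3, -2], [-2, -3]]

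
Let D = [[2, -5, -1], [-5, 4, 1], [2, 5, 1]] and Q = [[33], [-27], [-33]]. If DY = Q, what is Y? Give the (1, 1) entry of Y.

0

Left-multiplying both sides by D⁻¹ gives Y = D⁻¹Q.
D has determinant -4; D⁻¹ = [[1/4, 0, 1/4], [-7/4, -1, -3/4], [33/4, 5, 17/4]].
Y = D⁻¹Q = [[1/4, 0, 1/4], [-7/4, -1, -3/4], [33/4, 5, 17/4]] · [[33], [-27], [-33]] = [[0], [-6], [-3]].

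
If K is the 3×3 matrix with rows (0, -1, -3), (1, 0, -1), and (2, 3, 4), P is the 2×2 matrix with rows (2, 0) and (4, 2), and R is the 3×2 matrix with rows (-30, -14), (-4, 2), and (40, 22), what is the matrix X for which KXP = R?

X = [[-5, 5], [4, -5], [-1, 4]]

Left-multiply by K⁻¹ and right-multiply by P⁻¹: X = K⁻¹RP⁻¹.
det K = -3; the adjugate gives K⁻¹ = [[-1, 5/3, -1/3], [2, -2, 1], [-1, 2/3, -1/3]].
det P = 4; the adjugate gives P⁻¹ = [[1/2, 0], [-1, 1/2]].
K⁻¹R = [[10, 10], [-12, -10], [14, 8]].
X = (K⁻¹R)P⁻¹ = [[-5, 5], [4, -5], [-1, 4]].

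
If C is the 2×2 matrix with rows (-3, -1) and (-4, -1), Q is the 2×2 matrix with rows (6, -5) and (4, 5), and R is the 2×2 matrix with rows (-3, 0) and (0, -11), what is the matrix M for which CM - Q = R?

M = [[-1, 1], [0, 2]]

CM = R + Q = [[3, -5], [4, -6]].
Since C multiplies M on the left, M = C⁻¹(R + Q).
C has determinant -1; C⁻¹ = [[1, -1], [-4, 3]].
M = C⁻¹(R + Q) = [[-1, 1], [0, 2]].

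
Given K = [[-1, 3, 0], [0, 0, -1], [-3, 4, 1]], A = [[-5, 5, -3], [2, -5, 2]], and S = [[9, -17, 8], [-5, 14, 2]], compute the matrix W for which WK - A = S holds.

W = [[-4, -5, 0], [3, -4, 0]]

WK = S + A = [[4, -12, 5], [-3, 9, 4]].
Since K sits to the right of W, W = (S + A)K⁻¹.
det K = 5; the adjugate gives K⁻¹ = [[4/5, -3/5, -3/5], [3/5, -1/5, -1/5], [0, -1, 0]].
W = (S + A)K⁻¹ = [[-4, -5, 0], [3, -4, 0]].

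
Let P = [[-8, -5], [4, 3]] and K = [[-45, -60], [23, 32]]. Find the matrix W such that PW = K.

W = [[5, 5], [1, 4]]

P is on the left of W, so left-multiply by P⁻¹: W = P⁻¹K.
det P = -4, so P⁻¹ = [[-3/4, -5/4], [1, 2]].
W = P⁻¹K = [[-3/4, -5/4], [1, 2]] · [[-45, -60], [23, 32]] = [[5, 5], [1, 4]].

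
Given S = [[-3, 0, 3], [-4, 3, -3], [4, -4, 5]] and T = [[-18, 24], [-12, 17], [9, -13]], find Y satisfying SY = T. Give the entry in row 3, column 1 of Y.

-3

Since S multiplies Y on the left, Y = S⁻¹T.
S has determinant 3; S⁻¹ = [[1, -4, -3], [8/3, -9, -7], [4/3, -4, -3]].
Y = S⁻¹T = [[1, -4, -3], [8/3, -9, -7], [4/3, -4, -3]] · [[-18, 24], [-12, 17], [9, -13]] = [[3, -5], [-3, 2], [-3, 3]].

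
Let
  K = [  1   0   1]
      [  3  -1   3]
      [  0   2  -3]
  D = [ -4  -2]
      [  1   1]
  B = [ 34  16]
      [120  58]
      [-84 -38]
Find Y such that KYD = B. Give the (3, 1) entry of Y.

-5

Left-multiply by K⁻¹ and right-multiply by D⁻¹: Y = K⁻¹BD⁻¹.
det K = 3; the adjugate gives K⁻¹ = [[-1, 2/3, 1/3], [3, -1, 0], [2, -2/3, -1/3]].
det D = -2, so D⁻¹ = [[-1/2, -1], [1/2, 2]].
K⁻¹B = [[18, 10], [-18, -10], [16, 6]].
Y = (K⁻¹B)D⁻¹ = [[-4, 2], [4, -2], [-5, -4]].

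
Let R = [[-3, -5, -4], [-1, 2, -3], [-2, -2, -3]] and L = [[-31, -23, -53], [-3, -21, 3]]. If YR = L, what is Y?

R is on the right of Y, so right-multiply by R⁻¹: Y = LR⁻¹.
det R = -3, so R⁻¹ = [[4, 7/3, -23/3], [-1, -1/3, 5/3], [-2, -4/3, 11/3]].
Y = LR⁻¹ = [[-31, -23, -53], [-3, -21, 3]] · [[4, 7/3, -23/3], [-1, -1/3, 5/3], [-2, -4/3, 11/3]] = [[5, 6, 5], [3, -4, -1]].

Y = [[5, 6, 5], [3, -4, -1]]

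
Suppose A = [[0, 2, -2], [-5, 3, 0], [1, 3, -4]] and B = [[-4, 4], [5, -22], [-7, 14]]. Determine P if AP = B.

P = [[-4, 2], [-5, -4], [-3, -6]]

Since A multiplies P on the left, P = A⁻¹B.
det A = -4; the adjugate gives A⁻¹ = [[3, -1/2, -3/2], [5, -1/2, -5/2], [9/2, -1/2, -5/2]].
P = A⁻¹B = [[3, -1/2, -3/2], [5, -1/2, -5/2], [9/2, -1/2, -5/2]] · [[-4, 4], [5, -22], [-7, 14]] = [[-4, 2], [-5, -4], [-3, -6]].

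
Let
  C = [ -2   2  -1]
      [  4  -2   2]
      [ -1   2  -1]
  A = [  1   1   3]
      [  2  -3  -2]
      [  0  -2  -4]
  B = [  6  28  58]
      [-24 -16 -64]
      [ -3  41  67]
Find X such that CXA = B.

Left-multiply by C⁻¹ and right-multiply by A⁻¹: X = C⁻¹BA⁻¹.
C has determinant 2; C⁻¹ = [[-1, 0, 1], [1, 1/2, 0], [3, 1, -2]].
det A = 4, so A⁻¹ = [[2, -1/2, 7/4], [2, -1, 2], [-1, 1/2, -5/4]].
C⁻¹B = [[-9, 13, 9], [-6, 20, 26], [0, -14, -24]].
X = (C⁻¹B)A⁻¹ = [[-1, -4, -1], [2, -4, -3], [-4, 2, 2]].

X = [[-1, -4, -1], [2, -4, -3], [-4, 2, 2]]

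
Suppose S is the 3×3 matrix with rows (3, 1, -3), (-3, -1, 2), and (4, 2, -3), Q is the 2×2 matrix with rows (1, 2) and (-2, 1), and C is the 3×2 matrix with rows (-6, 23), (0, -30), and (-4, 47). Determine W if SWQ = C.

W = [[5, 0], [5, 4], [4, -1]]

W = S⁻¹CQ⁻¹ (apply S⁻¹ on the left and Q⁻¹ on the right).
S has determinant 2; S⁻¹ = [[-1/2, -3/2, -1/2], [-1/2, 3/2, 3/2], [-1, -1, 0]].
det Q = 5, so Q⁻¹ = [[1/5, -2/5], [2/5, 1/5]].
S⁻¹C = [[5, 10], [-3, 14], [6, 7]].
W = (S⁻¹C)Q⁻¹ = [[5, 0], [5, 4], [4, -1]].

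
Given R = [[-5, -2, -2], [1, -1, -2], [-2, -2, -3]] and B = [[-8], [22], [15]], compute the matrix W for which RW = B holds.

Since R multiplies W on the left, W = R⁻¹B.
R has determinant -1; R⁻¹ = [[1, 2, -2], [-7, -11, 12], [4, 6, -7]].
W = R⁻¹B = [[1, 2, -2], [-7, -11, 12], [4, 6, -7]] · [[-8], [22], [15]] = [[6], [-6], [-5]].

W = [[6], [-6], [-5]]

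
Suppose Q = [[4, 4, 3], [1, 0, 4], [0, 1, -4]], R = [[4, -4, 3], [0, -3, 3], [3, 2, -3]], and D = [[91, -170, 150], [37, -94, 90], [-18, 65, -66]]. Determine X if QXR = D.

X = [[5, 0, -1], [-1, 5, 2], [5, -4, -5]]

X = Q⁻¹DR⁻¹ (apply Q⁻¹ on the left and R⁻¹ on the right).
det Q = 3, so Q⁻¹ = [[-4/3, 19/3, 16/3], [4/3, -16/3, -13/3], [1/3, -4/3, -4/3]].
det R = 3; the adjugate gives R⁻¹ = [[1, -2, -1], [3, -7, -4], [3, -20/3, -4]].
Q⁻¹D = [[17, -22, 18], [2, -7, 6], [5, -18, 18]].
X = (Q⁻¹D)R⁻¹ = [[5, 0, -1], [-1, 5, 2], [5, -4, -5]].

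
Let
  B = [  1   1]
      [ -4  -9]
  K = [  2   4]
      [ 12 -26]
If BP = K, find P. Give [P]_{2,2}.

Left-multiplying both sides by B⁻¹ gives P = B⁻¹K.
det B = -5, so B⁻¹ = [[9/5, 1/5], [-4/5, -1/5]].
P = B⁻¹K = [[9/5, 1/5], [-4/5, -1/5]] · [[2, 4], [12, -26]] = [[6, 2], [-4, 2]].

2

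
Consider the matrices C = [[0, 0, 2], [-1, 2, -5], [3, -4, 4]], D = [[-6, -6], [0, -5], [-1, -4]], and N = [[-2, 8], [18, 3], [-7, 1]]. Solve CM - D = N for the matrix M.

M = [[4, -1], [1, 1], [-4, 1]]

CM = N + D = [[-8, 2], [18, -2], [-8, -3]].
Since C multiplies M on the left, M = C⁻¹(N + D).
det C = -4, so C⁻¹ = [[3, 2, 1], [11/4, 3/2, 1/2], [1/2, 0, 0]].
M = C⁻¹(N + D) = [[4, -1], [1, 1], [-4, 1]].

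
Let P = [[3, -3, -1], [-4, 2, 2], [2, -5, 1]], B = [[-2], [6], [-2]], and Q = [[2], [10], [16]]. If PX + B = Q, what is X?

PX = Q − B = [[4], [4], [18]].
Left-multiplying both sides by P⁻¹ gives X = P⁻¹(Q − B).
det P = -4; the adjugate gives P⁻¹ = [[-3, -2, 1], [-2, -5/4, 1/2], [-4, -9/4, 3/2]].
X = P⁻¹(Q − B) = [[-2], [-4], [2]].

X = [[-2], [-4], [2]]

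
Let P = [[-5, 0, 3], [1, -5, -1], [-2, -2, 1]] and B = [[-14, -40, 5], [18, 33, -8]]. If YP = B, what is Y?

Right-multiplying both sides by P⁻¹ gives Y = BP⁻¹.
P has determinant -1; P⁻¹ = [[7, 6, -15], [-1, -1, 2], [12, 10, -25]].
Y = BP⁻¹ = [[-14, -40, 5], [18, 33, -8]] · [[7, 6, -15], [-1, -1, 2], [12, 10, -25]] = [[2, 6, 5], [-3, -5, -4]].

Y = [[2, 6, 5], [-3, -5, -4]]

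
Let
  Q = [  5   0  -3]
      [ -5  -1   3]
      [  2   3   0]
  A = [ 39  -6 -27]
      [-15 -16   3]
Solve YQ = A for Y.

Y = [[6, -3, -3], [0, 1, -5]]

Right-multiplying both sides by Q⁻¹ gives Y = AQ⁻¹.
det Q = -6, so Q⁻¹ = [[3/2, 3/2, 1/2], [-1, -1, 0], [13/6, 5/2, 5/6]].
Y = AQ⁻¹ = [[39, -6, -27], [-15, -16, 3]] · [[3/2, 3/2, 1/2], [-1, -1, 0], [13/6, 5/2, 5/6]] = [[6, -3, -3], [0, 1, -5]].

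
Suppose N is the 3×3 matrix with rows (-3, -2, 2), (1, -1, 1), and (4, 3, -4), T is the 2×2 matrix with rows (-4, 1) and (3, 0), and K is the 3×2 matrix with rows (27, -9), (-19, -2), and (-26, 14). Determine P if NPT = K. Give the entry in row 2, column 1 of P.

Left-multiply by N⁻¹ and right-multiply by T⁻¹: P = N⁻¹KT⁻¹.
N has determinant -5; N⁻¹ = [[-1/5, 2/5, 0], [-8/5, -4/5, -1], [-7/5, -1/5, -1]].
T has determinant -3; T⁻¹ = [[0, 1/3], [1, 4/3]].
N⁻¹K = [[-13, 1], [-2, 2], [-8, -1]].
P = (N⁻¹K)T⁻¹ = [[1, -3], [2, 2], [-1, -4]].

2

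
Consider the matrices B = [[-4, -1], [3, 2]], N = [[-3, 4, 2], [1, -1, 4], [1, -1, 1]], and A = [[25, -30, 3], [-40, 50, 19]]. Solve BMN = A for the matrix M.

Isolating M: multiply by B⁻¹ from the left and N⁻¹ from the right, so M = B⁻¹AN⁻¹.
det B = -5, so B⁻¹ = [[-2/5, -1/5], [3/5, 4/5]].
N has determinant 3; N⁻¹ = [[1, -2, 6], [1, -5/3, 14/3], [0, 1/3, -1/3]].
B⁻¹A = [[-2, 2, -5], [-17, 22, 17]].
M = (B⁻¹A)N⁻¹ = [[0, -1, -1], [5, 3, -5]].

M = [[0, -1, -1], [5, 3, -5]]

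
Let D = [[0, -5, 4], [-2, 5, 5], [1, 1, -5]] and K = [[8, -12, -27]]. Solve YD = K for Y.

Y = [[-3, -5, -2]]

Right-multiplying both sides by D⁻¹ gives Y = KD⁻¹.
det D = -3; the adjugate gives D⁻¹ = [[10, 7, 15], [5/3, 4/3, 8/3], [7/3, 5/3, 10/3]].
Y = KD⁻¹ = [[8, -12, -27]] · [[10, 7, 15], [5/3, 4/3, 8/3], [7/3, 5/3, 10/3]] = [[-3, -5, -2]].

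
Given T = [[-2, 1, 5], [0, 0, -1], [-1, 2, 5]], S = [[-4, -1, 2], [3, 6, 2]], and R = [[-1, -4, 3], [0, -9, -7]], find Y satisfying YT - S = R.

YT = R + S = [[-5, -5, 5], [3, -3, -5]].
Since T sits to the right of Y, Y = (R + S)T⁻¹.
det T = -3, so T⁻¹ = [[-2/3, -5/3, 1/3], [-1/3, 5/3, 2/3], [0, -1, 0]].
Y = (R + S)T⁻¹ = [[5, -5, -5], [-1, -5, -1]].

Y = [[5, -5, -5], [-1, -5, -1]]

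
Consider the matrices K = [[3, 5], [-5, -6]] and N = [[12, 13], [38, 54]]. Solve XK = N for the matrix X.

X = [[-1, -3], [6, -4]]

Since K sits to the right of X, X = NK⁻¹.
det K = 7; the adjugate gives K⁻¹ = [[-6/7, -5/7], [5/7, 3/7]].
X = NK⁻¹ = [[12, 13], [38, 54]] · [[-6/7, -5/7], [5/7, 3/7]] = [[-1, -3], [6, -4]].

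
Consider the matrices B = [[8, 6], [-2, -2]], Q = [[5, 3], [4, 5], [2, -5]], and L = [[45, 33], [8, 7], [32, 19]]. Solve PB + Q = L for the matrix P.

PB = L − Q = [[40, 30], [4, 2], [30, 24]].
Right-multiplying both sides by B⁻¹ gives P = (L − Q)B⁻¹.
det B = -4, so B⁻¹ = [[1/2, 3/2], [-1/2, -2]].
P = (L − Q)B⁻¹ = [[5, 0], [1, 2], [3, -3]].

P = [[5, 0], [1, 2], [3, -3]]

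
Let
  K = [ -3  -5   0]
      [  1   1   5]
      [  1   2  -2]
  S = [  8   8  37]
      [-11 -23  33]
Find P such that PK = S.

P = [[-3, 5, -6], [4, 5, -4]]

K is on the right of P, so right-multiply by K⁻¹: P = SK⁻¹.
det K = 1; the adjugate gives K⁻¹ = [[-12, -10, -25], [7, 6, 15], [1, 1, 2]].
P = SK⁻¹ = [[8, 8, 37], [-11, -23, 33]] · [[-12, -10, -25], [7, 6, 15], [1, 1, 2]] = [[-3, 5, -6], [4, 5, -4]].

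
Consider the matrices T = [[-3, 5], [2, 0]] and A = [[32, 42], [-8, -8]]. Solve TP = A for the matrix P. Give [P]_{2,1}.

Since T multiplies P on the left, P = T⁻¹A.
det T = -10, so T⁻¹ = [[0, 1/2], [1/5, 3/10]].
P = T⁻¹A = [[0, 1/2], [1/5, 3/10]] · [[32, 42], [-8, -8]] = [[-4, -4], [4, 6]].

4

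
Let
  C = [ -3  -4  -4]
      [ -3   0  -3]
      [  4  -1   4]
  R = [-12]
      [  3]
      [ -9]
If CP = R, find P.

Left-multiplying both sides by C⁻¹ gives P = C⁻¹R.
det C = -3, so C⁻¹ = [[1, -20/3, -4], [0, -4/3, -1], [-1, 19/3, 4]].
P = C⁻¹R = [[1, -20/3, -4], [0, -4/3, -1], [-1, 19/3, 4]] · [[-12], [3], [-9]] = [[4], [5], [-5]].

P = [[4], [5], [-5]]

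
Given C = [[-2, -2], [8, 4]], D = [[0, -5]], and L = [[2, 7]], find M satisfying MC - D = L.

M = [[-1, 0]]

MC = L + D = [[2, 2]].
C is on the right of M, so right-multiply by C⁻¹: M = (L + D)C⁻¹.
det C = 8, so C⁻¹ = [[1/2, 1/4], [-1, -1/4]].
M = (L + D)C⁻¹ = [[-1, 0]].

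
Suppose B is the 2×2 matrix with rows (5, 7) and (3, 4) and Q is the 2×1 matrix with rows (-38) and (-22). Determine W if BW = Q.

W = [[-2], [-4]]

B is on the left of W, so left-multiply by B⁻¹: W = B⁻¹Q.
det B = -1; the adjugate gives B⁻¹ = [[-4, 7], [3, -5]].
W = B⁻¹Q = [[-4, 7], [3, -5]] · [[-38], [-22]] = [[-2], [-4]].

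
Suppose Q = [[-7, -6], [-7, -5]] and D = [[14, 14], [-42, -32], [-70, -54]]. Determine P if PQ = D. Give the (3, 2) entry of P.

6

Q is on the right of P, so right-multiply by Q⁻¹: P = DQ⁻¹.
det Q = -7; the adjugate gives Q⁻¹ = [[5/7, -6/7], [-1, 1]].
P = DQ⁻¹ = [[14, 14], [-42, -32], [-70, -54]] · [[5/7, -6/7], [-1, 1]] = [[-4, 2], [2, 4], [4, 6]].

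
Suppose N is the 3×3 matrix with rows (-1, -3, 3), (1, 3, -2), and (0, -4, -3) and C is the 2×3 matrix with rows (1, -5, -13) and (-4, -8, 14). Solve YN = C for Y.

N is on the right of Y, so right-multiply by N⁻¹: Y = CN⁻¹.
det N = -4; the adjugate gives N⁻¹ = [[17/4, 21/4, 3/4], [-3/4, -3/4, -1/4], [1, 1, 0]].
Y = CN⁻¹ = [[1, -5, -13], [-4, -8, 14]] · [[17/4, 21/4, 3/4], [-3/4, -3/4, -1/4], [1, 1, 0]] = [[-5, -4, 2], [3, -1, -1]].

Y = [[-5, -4, 2], [3, -1, -1]]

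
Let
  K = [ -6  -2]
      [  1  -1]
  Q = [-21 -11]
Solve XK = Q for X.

K is on the right of X, so right-multiply by K⁻¹: X = QK⁻¹.
K has determinant 8; K⁻¹ = [[-1/8, 1/4], [-1/8, -3/4]].
X = QK⁻¹ = [[-21, -11]] · [[-1/8, 1/4], [-1/8, -3/4]] = [[4, 3]].

X = [[4, 3]]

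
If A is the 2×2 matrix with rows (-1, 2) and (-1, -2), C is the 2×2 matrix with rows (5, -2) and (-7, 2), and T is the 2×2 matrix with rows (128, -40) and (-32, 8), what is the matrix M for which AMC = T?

M = [[-4, 4], [1, -5]]

Left-multiply by A⁻¹ and right-multiply by C⁻¹: M = A⁻¹TC⁻¹.
det A = 4, so A⁻¹ = [[-1/2, -1/2], [1/4, -1/4]].
det C = -4, so C⁻¹ = [[-1/2, -1/2], [-7/4, -5/4]].
A⁻¹T = [[-48, 16], [40, -12]].
M = (A⁻¹T)C⁻¹ = [[-4, 4], [1, -5]].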